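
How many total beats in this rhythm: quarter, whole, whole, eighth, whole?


Working:
Beat values:
  quarter = 1 beat
  whole = 4 beats
  whole = 4 beats
  eighth = 0.5 beats
  whole = 4 beats
Sum = 1 + 4 + 4 + 0.5 + 4
= 13.5 beats


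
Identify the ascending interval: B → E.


Let's work it out.
Letter names: B → E spans 4 letter names → a 4th
Semitones: B → E = 5 half-steps
A 4th of 5 semitones is a perfect 4th
= perfect 4th


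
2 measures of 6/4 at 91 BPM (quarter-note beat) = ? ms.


Quarter-note beat duration = 60000 / 91 ms
Beats per measure (6/4) = 6
One measure = 6 × 60000 / 91 = 360000 / 91 ms
2 measures = 2 × 360000 / 91 = 720000 / 91
= 7912.1 ms


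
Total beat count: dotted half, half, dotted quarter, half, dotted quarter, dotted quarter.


Solution.
Beat values:
  dotted half = 3 beats
  half = 2 beats
  dotted quarter = 1.5 beats
  half = 2 beats
  dotted quarter = 1.5 beats
  dotted quarter = 1.5 beats
Sum = 3 + 2 + 1.5 + 2 + 1.5 + 1.5
= 11.5 beats


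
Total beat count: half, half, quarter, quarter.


Solution.
Beat values:
  half = 2 beats
  half = 2 beats
  quarter = 1 beat
  quarter = 1 beat
Sum = 2 + 2 + 1 + 1
= 6 beats


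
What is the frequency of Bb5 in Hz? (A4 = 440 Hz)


Reasoning:
f = 440 × 2^(n/12) where n = semitones from A4
Bb5: 13 semitones from A4
f = 440 × 2^(13/12)
f = 932.33 Hz


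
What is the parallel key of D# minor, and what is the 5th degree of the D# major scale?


Parallel keys share the same tonic but differ in mode
D# minor → parallel is D# major
D# major scale: D# E# F## G# A# B# C##
= D# major; 5th degree = A#


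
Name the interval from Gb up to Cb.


Let's work it out.
Letter names: G → C spans 4 letter names → a 4th
Semitones: Gb → Cb = 5 half-steps
A 4th of 5 semitones is a perfect 4th
= perfect 4th


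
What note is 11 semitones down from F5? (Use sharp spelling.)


F5: chromatic position 5 in octave 5 → absolute = 5×12 + 5 = 65
Transpose down 11: 65 - 11 = 54
54 = 4×12 + 6 → F# in octave 4
Result = F#4


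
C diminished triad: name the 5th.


Diminished triad = root + minor 3rd (3 semitones) + diminished 5th (6 semitones)
A triad on C stacks thirds, so the chord tones use letter names C-E-G
Root: C
Minor 3rd above C: Eb
Diminished 5th above C: Gb
The 5th = Gb


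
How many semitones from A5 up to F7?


Absolute semitone position = octave×12 + chromatic position
A5: 5×12 + 9 = 69
F7: 7×12 + 5 = 89
Difference = 89 - 69 = 20
= 20 semitones


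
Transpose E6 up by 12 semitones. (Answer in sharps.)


Working:
E6: chromatic position 4 in octave 6 → absolute = 6×12 + 4 = 76
Transpose up 12: 76 + 12 = 88
88 = 7×12 + 4 → E in octave 7
Result = E7


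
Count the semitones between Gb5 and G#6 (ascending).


Reasoning:
Absolute semitone position = octave×12 + chromatic position
Gb5: 5×12 + 6 = 66
G#6: 6×12 + 8 = 80
Difference = 80 - 66 = 14
= 14 semitones


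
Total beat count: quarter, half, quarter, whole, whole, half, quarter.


Let's work it out.
Beat values:
  quarter = 1 beat
  half = 2 beats
  quarter = 1 beat
  whole = 4 beats
  whole = 4 beats
  half = 2 beats
  quarter = 1 beat
Sum = 1 + 2 + 1 + 4 + 4 + 2 + 1
= 15 beats


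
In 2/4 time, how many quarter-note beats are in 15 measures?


Working:
Time signature 2/4: the bottom number 4 means the quarter note gets one count
The top number 2 means 2 quarter-note beats per measure
Total = 2 × 15 measures
= 30 quarter-note beats


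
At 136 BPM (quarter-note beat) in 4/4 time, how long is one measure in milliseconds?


Reasoning:
Quarter-note beat duration = 60000 / 136 ms
Beats per measure (4/4) = 4
One measure = 4 × 60000 / 136 = 240000 / 136 ms
= 1764.7 ms


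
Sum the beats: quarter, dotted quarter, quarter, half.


Reasoning:
Beat values:
  quarter = 1 beat
  dotted quarter = 1.5 beats
  quarter = 1 beat
  half = 2 beats
Sum = 1 + 1.5 + 1 + 2
= 5.5 beats


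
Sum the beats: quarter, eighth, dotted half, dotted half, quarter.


Beat values:
  quarter = 1 beat
  eighth = 0.5 beats
  dotted half = 3 beats
  dotted half = 3 beats
  quarter = 1 beat
Sum = 1 + 0.5 + 3 + 3 + 1
= 8.5 beats


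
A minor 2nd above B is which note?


Solution.
A 2nd spans 2 letter names, so from B we land on C
A minor 2nd = 1 semitone above B
Spell C at that pitch: C
= C


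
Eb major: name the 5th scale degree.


Reasoning:
Major scale pattern: W-W-H-W-W-W-H (2-2-1-2-2-2-1 semitones)
Starting from Eb:
  Eb + 2 semitones → F
  F + 2 semitones → G
  G + 1 semitone → Ab
  Ab + 2 semitones → Bb
  Bb + 2 semitones → C
  C + 2 semitones → D
  D + 1 semitone → Eb
Scale: Eb F G Ab Bb C D
Degree 5 = Bb


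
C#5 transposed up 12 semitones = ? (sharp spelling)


Step by step:
C#5: chromatic position 1 in octave 5 → absolute = 5×12 + 1 = 61
Transpose up 12: 61 + 12 = 73
73 = 6×12 + 1 → C# in octave 6
Result = C#6


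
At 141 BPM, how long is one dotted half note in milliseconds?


Solution.
One quarter-note beat = 60000 / BPM = 60000 / 141 ms
Dotted half note = 3 × quarter note
Duration = 3 × 60000 / 141 = 180000 / 141
= 1276.6 ms


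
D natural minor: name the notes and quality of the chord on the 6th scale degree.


D natural minor scale: D E F G A Bb C
Diatonic triad on degree 6 stacks scale notes 6, 1, 3: Bb D F
Bb→D = 4 semitones; Bb→F = 7 semitones → major triad
= Bb D F (major)


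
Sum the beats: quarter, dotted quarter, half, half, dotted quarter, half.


Step by step:
Beat values:
  quarter = 1 beat
  dotted quarter = 1.5 beats
  half = 2 beats
  half = 2 beats
  dotted quarter = 1.5 beats
  half = 2 beats
Sum = 1 + 1.5 + 2 + 2 + 1.5 + 2
= 10 beats


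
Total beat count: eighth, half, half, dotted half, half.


Solution.
Beat values:
  eighth = 0.5 beats
  half = 2 beats
  half = 2 beats
  dotted half = 3 beats
  half = 2 beats
Sum = 0.5 + 2 + 2 + 3 + 2
= 9.5 beats


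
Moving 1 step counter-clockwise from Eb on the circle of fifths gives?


Solution.
Each counter-clockwise step moves down a perfect 5th (= up a perfect 4th)
From Eb: Eb → Ab
= Ab


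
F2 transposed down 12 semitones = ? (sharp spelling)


Working:
F2: chromatic position 5 in octave 2 → absolute = 2×12 + 5 = 29
Transpose down 12: 29 - 12 = 17
17 = 1×12 + 5 → F in octave 1
Result = F1


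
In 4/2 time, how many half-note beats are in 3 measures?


Solution.
Time signature 4/2: the bottom number 2 means the half note gets one count
The top number 4 means 4 half-note beats per measure
Total = 4 × 3 measures
= 12 half-note beats


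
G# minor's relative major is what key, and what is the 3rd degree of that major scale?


Working:
The relative major shares the key signature and is a minor 3rd above the minor tonic
A minor 3rd above G# is B
→ relative major of G# minor is B major
B major scale: B C# D# E F# G# A#
= B major; 3rd degree = D#


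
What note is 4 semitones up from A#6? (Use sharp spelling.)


Step by step:
A#6: chromatic position 10 in octave 6 → absolute = 6×12 + 10 = 82
Transpose up 4: 82 + 4 = 86
86 = 7×12 + 2 → D in octave 7
Result = D7


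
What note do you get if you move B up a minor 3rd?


minor 3rd: 3 letter names, 3 semitones
Letter: B + 2 → D
Pitch: B + 3 semitones, spelled as a D → D
= D


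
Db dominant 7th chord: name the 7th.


Reasoning:
Dominant 7th chord = root + major 3rd + perfect 5th + minor 7th
Seventh chords stack in thirds, so the letter names are D-F-A-C
Root: Db
Major 3rd above Db: F
Perfect 5th above Db: Ab
Minor 7th above Db: Cb
The 7th = Cb


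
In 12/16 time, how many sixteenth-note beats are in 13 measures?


Let's work it out.
Time signature 12/16: the bottom number 16 means the sixteenth note gets one count
The top number 12 means 12 sixteenth-note beats per measure
Total = 12 × 13 measures
= 156 sixteenth-note beats


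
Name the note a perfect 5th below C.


A 5th spans 5 letter names, so from C we land on F
A perfect 5th = 7 semitones below C
Spell F at that pitch: F
= F


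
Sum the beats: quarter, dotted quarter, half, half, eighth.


Let's work it out.
Beat values:
  quarter = 1 beat
  dotted quarter = 1.5 beats
  half = 2 beats
  half = 2 beats
  eighth = 0.5 beats
Sum = 1 + 1.5 + 2 + 2 + 0.5
= 7 beats


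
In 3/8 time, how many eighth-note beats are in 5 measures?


Time signature 3/8: the bottom number 8 means the eighth note gets one count
The top number 3 means 3 eighth-note beats per measure
Total = 3 × 5 measures
= 15 eighth-note beats


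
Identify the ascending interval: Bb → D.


Solution.
Letter names: B → D spans 3 letter names → a 3rd
Semitones: Bb → D = 4 half-steps
A 3rd of 4 semitones is a major 3rd
= major 3rd


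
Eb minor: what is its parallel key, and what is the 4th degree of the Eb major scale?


Parallel keys share the same tonic but differ in mode
Eb minor → parallel is Eb major
Eb major scale: Eb F G Ab Bb C D
= Eb major; 4th degree = Ab


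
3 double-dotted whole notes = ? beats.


Base whole note = 4 beats
Dot 1 adds half the previous value: +2
Dot 2 adds half the previous value: +1
One double-dotted whole = 4 + 2 + 1 = 7
3 of them = 3 × 7 = 21
= 21 beats


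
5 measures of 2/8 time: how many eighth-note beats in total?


Time signature 2/8: the bottom number 8 means the eighth note gets one count
The top number 2 means 2 eighth-note beats per measure
Total = 2 × 5 measures
= 10 eighth-note beats


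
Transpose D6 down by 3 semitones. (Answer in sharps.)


Reasoning:
D6: chromatic position 2 in octave 6 → absolute = 6×12 + 2 = 74
Transpose down 3: 74 - 3 = 71
71 = 5×12 + 11 → B in octave 5
Result = B5


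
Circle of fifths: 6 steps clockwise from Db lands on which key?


Each clockwise step on the circle of fifths moves up a perfect 5th
From Db: Db → Ab → Eb → Bb → F → C → G
= G


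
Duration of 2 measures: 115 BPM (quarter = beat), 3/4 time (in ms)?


Working:
Quarter-note beat duration = 60000 / 115 ms
Beats per measure (3/4) = 3
One measure = 3 × 60000 / 115 = 180000 / 115 ms
2 measures = 2 × 180000 / 115 = 360000 / 115
= 3130.4 ms


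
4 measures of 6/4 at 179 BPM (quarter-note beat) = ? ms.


Step by step:
Quarter-note beat duration = 60000 / 179 ms
Beats per measure (6/4) = 6
One measure = 6 × 60000 / 179 = 360000 / 179 ms
4 measures = 4 × 360000 / 179 = 1440000 / 179
= 8044.7 ms


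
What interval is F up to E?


Letter names: F → E spans 7 letter names → a 7th
Semitones: F → E = 11 half-steps
A 7th of 11 semitones is a major 7th
= major 7th


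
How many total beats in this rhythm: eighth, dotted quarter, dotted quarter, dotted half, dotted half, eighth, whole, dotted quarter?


Beat values:
  eighth = 0.5 beats
  dotted quarter = 1.5 beats
  dotted quarter = 1.5 beats
  dotted half = 3 beats
  dotted half = 3 beats
  eighth = 0.5 beats
  whole = 4 beats
  dotted quarter = 1.5 beats
Sum = 0.5 + 1.5 + 1.5 + 3 + 3 + 0.5 + 4 + 1.5
= 15.5 beats


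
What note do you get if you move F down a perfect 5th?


perfect 5th: 5 letter names, 7 semitones
Letter: F - 4 → B
Pitch: F - 7 semitones, spelled as a B → Bb
= Bb


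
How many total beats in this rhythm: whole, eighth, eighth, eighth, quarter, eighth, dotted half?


Beat values:
  whole = 4 beats
  eighth = 0.5 beats
  eighth = 0.5 beats
  eighth = 0.5 beats
  quarter = 1 beat
  eighth = 0.5 beats
  dotted half = 3 beats
Sum = 4 + 0.5 + 0.5 + 0.5 + 1 + 0.5 + 3
= 10 beats


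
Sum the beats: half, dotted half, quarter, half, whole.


Step by step:
Beat values:
  half = 2 beats
  dotted half = 3 beats
  quarter = 1 beat
  half = 2 beats
  whole = 4 beats
Sum = 2 + 3 + 1 + 2 + 4
= 12 beats


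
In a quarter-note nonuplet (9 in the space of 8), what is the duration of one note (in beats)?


Reasoning:
Nonuplet: 9 notes occupy the space of 8 quarter notes
Space = 8 × 1 = 8 beats
Each nonuplet note = 8 / 9 = 8/9 beats
= 8/9 beats


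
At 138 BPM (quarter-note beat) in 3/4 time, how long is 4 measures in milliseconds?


Quarter-note beat duration = 60000 / 138 ms
Beats per measure (3/4) = 3
One measure = 3 × 60000 / 138 = 180000 / 138 ms
4 measures = 4 × 180000 / 138 = 720000 / 138
= 5217.4 ms


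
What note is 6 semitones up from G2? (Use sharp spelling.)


Reasoning:
G2: chromatic position 7 in octave 2 → absolute = 2×12 + 7 = 31
Transpose up 6: 31 + 6 = 37
37 = 3×12 + 1 → C# in octave 3
Result = C#3


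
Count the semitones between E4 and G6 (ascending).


Reasoning:
Absolute semitone position = octave×12 + chromatic position
E4: 4×12 + 4 = 52
G6: 6×12 + 7 = 79
Difference = 79 - 52 = 27
= 27 semitones


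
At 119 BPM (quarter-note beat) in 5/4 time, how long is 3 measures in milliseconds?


Working:
Quarter-note beat duration = 60000 / 119 ms
Beats per measure (5/4) = 5
One measure = 5 × 60000 / 119 = 300000 / 119 ms
3 measures = 3 × 300000 / 119 = 900000 / 119
= 7563.0 ms


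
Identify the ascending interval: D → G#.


Reasoning:
Letter names: D → G spans 4 letter names → a 4th
Semitones: D → G# = 6 half-steps
A 4th of 6 semitones is an augmented 4th
= augmented 4th


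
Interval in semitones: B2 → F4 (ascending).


Step by step:
Absolute semitone position = octave×12 + chromatic position
B2: 2×12 + 11 = 35
F4: 4×12 + 5 = 53
Difference = 53 - 35 = 18
= 18 semitones


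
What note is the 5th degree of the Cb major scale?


Major scale pattern: W-W-H-W-W-W-H (2-2-1-2-2-2-1 semitones)
Starting from Cb:
  Cb + 2 semitones → Db
  Db + 2 semitones → Eb
  Eb + 1 semitone → Fb
  Fb + 2 semitones → Gb
  Gb + 2 semitones → Ab
  Ab + 2 semitones → Bb
  Bb + 1 semitone → Cb
Scale: Cb Db Eb Fb Gb Ab Bb
Degree 5 = Gb


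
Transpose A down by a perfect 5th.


Let's work it out.
perfect 5th: 5 letter names, 7 semitones
Letter: A - 4 → D
Pitch: A - 7 semitones, spelled as a D → D
= D


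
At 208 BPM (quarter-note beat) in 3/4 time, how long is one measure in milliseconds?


Reasoning:
Quarter-note beat duration = 60000 / 208 ms
Beats per measure (3/4) = 3
One measure = 3 × 60000 / 208 = 180000 / 208 ms
= 865.4 ms


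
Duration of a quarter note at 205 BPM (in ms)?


Let's work it out.
One quarter-note beat = 60000 / BPM = 60000 / 205 ms
Duration = 60000 / 205
= 292.7 ms


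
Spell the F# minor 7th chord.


Working:
Minor 7th chord = root + minor 3rd + perfect 5th + minor 7th
Seventh chords stack in thirds, so the letter names are F-A-C-E
Root: F#
Minor 3rd above F#: A
Perfect 5th above F#: C#
Minor 7th above F#: E
Chord = F# A C# E


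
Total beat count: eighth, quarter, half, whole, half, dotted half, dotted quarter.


Step by step:
Beat values:
  eighth = 0.5 beats
  quarter = 1 beat
  half = 2 beats
  whole = 4 beats
  half = 2 beats
  dotted half = 3 beats
  dotted quarter = 1.5 beats
Sum = 0.5 + 1 + 2 + 4 + 2 + 3 + 1.5
= 14 beats


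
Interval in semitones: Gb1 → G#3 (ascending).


Working:
Absolute semitone position = octave×12 + chromatic position
Gb1: 1×12 + 6 = 18
G#3: 3×12 + 8 = 44
Difference = 44 - 18 = 26
= 26 semitones


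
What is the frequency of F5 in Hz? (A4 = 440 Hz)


Let's work it out.
f = 440 × 2^(n/12) where n = semitones from A4
F5: 8 semitones from A4
f = 440 × 2^(8/12)
f = 698.46 Hz


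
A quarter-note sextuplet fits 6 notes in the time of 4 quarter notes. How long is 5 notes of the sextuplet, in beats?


Reasoning:
Sextuplet: 6 notes occupy the space of 4 quarter notes
Space = 4 × 1 = 4 beats
Each sextuplet note = 4 / 6 = 2/3 beats
5 notes = 5 × 2/3 = 10/3
= 10/3 beats


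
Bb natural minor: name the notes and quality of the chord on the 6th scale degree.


Let's work it out.
Bb natural minor scale: Bb C Db Eb F Gb Ab
Diatonic triad on degree 6 stacks scale notes 6, 1, 3: Gb Bb Db
Gb→Bb = 4 semitones; Gb→Db = 7 semitones → major triad
= Gb Bb Db (major)


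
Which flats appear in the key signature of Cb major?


Flat major keys: C(0), F(1), Bb(2), Eb(3), Ab(4), Db(5), Gb(6), Cb(7)
Cb major has 7 flats
Order of flats: Bb Eb Ab Db Gb Cb Fb → first 7: Bb, Eb, Ab, Db, Gb, Cb, Fb
= Bb, Eb, Ab, Db, Gb, Cb, Fb


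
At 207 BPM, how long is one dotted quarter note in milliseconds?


One quarter-note beat = 60000 / BPM = 60000 / 207 ms
Dotted quarter note = 3/2 × quarter note
Duration = 3/2 × 60000 / 207 = 90000 / 207
= 434.8 ms


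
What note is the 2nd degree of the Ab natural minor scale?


Solution.
Natural minor scale pattern: W-H-W-W-H-W-W (2-1-2-2-1-2-2 semitones)
Starting from Ab:
  Ab + 2 semitones → Bb
  Bb + 1 semitone → Cb
  Cb + 2 semitones → Db
  Db + 2 semitones → Eb
  Eb + 1 semitone → Fb
  Fb + 2 semitones → Gb
  Gb + 2 semitones → Ab
Scale: Ab Bb Cb Db Eb Fb Gb
Degree 2 = Bb


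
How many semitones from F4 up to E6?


Let's work it out.
Absolute semitone position = octave×12 + chromatic position
F4: 4×12 + 5 = 53
E6: 6×12 + 4 = 76
Difference = 76 - 53 = 23
= 23 semitones


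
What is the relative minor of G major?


Reasoning:
The relative minor shares the major's key signature and starts on its 6th degree
6th degree = a major 6th above the tonic; a major 6th above G is E
→ relative minor of G major is E minor
= E minor


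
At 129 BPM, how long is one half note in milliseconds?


One quarter-note beat = 60000 / BPM = 60000 / 129 ms
Half note = 2 × quarter note
Duration = 2 × 60000 / 129 = 120000 / 129
= 930.2 ms


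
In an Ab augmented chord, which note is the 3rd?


Reasoning:
Augmented triad = root + major 3rd (4 semitones) + augmented 5th (8 semitones)
A triad on Ab stacks thirds, so the chord tones use letter names A-C-E
Root: Ab
Major 3rd above Ab: C
Augmented 5th above Ab: E
The 3rd = C


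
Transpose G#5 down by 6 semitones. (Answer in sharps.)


G#5: chromatic position 8 in octave 5 → absolute = 5×12 + 8 = 68
Transpose down 6: 68 - 6 = 62
62 = 5×12 + 2 → D in octave 5
Result = D5


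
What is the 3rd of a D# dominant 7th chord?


Let's work it out.
Dominant 7th chord = root + major 3rd + perfect 5th + minor 7th
Seventh chords stack in thirds, so the letter names are D-F-A-C
Root: D#
Major 3rd above D#: F##
Perfect 5th above D#: A#
Minor 7th above D#: C#
The 3rd = F##


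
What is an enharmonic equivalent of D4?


Step by step:
Enharmonic notes sound the same pitch but are spelled with different letter names
D and C## name the same pitch class
= C##4


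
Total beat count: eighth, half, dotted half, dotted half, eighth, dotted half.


Beat values:
  eighth = 0.5 beats
  half = 2 beats
  dotted half = 3 beats
  dotted half = 3 beats
  eighth = 0.5 beats
  dotted half = 3 beats
Sum = 0.5 + 2 + 3 + 3 + 0.5 + 3
= 12 beats


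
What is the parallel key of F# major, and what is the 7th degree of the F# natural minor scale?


Step by step:
Parallel keys share the same tonic but differ in mode
F# major → parallel is F# minor
F# natural minor scale: F# G# A B C# D E
= F# minor; 7th degree = E


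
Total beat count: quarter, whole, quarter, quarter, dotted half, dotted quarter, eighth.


Step by step:
Beat values:
  quarter = 1 beat
  whole = 4 beats
  quarter = 1 beat
  quarter = 1 beat
  dotted half = 3 beats
  dotted quarter = 1.5 beats
  eighth = 0.5 beats
Sum = 1 + 4 + 1 + 1 + 3 + 1.5 + 0.5
= 12 beats


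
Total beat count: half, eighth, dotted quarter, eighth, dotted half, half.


Let's work it out.
Beat values:
  half = 2 beats
  eighth = 0.5 beats
  dotted quarter = 1.5 beats
  eighth = 0.5 beats
  dotted half = 3 beats
  half = 2 beats
Sum = 2 + 0.5 + 1.5 + 0.5 + 3 + 2
= 9.5 beats


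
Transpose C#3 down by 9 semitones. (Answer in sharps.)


C#3: chromatic position 1 in octave 3 → absolute = 3×12 + 1 = 37
Transpose down 9: 37 - 9 = 28
28 = 2×12 + 4 → E in octave 2
Result = E2


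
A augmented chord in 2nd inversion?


Let's work it out.
Root position: A C# E#
2nd inversion: move root and 3rd up an octave
Bass note: E#
Notes (bottom to top) = E# A C#


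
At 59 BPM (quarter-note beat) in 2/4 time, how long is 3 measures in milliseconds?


Quarter-note beat duration = 60000 / 59 ms
Beats per measure (2/4) = 2
One measure = 2 × 60000 / 59 = 120000 / 59 ms
3 measures = 3 × 120000 / 59 = 360000 / 59
= 6101.7 ms


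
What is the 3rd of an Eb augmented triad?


Step by step:
Augmented triad = root + major 3rd (4 semitones) + augmented 5th (8 semitones)
A triad on Eb stacks thirds, so the chord tones use letter names E-G-B
Root: Eb
Major 3rd above Eb: G
Augmented 5th above Eb: B
The 3rd = G


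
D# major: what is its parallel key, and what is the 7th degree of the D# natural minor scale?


Let's work it out.
Parallel keys share the same tonic but differ in mode
D# major → parallel is D# minor
D# natural minor scale: D# E# F# G# A# B C#
= D# minor; 7th degree = C#


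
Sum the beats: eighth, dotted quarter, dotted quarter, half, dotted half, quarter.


Beat values:
  eighth = 0.5 beats
  dotted quarter = 1.5 beats
  dotted quarter = 1.5 beats
  half = 2 beats
  dotted half = 3 beats
  quarter = 1 beat
Sum = 0.5 + 1.5 + 1.5 + 2 + 3 + 1
= 9.5 beats


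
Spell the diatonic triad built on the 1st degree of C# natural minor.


C# natural minor scale: C# D# E F# G# A B
Diatonic triad on degree 1 stacks scale notes 1, 3, 5: C# E G#
C#→E = 3 semitones; C#→G# = 7 semitones → minor triad
= C# E G# (minor)


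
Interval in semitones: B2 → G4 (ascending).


Solution.
Absolute semitone position = octave×12 + chromatic position
B2: 2×12 + 11 = 35
G4: 4×12 + 7 = 55
Difference = 55 - 35 = 20
= 20 semitones


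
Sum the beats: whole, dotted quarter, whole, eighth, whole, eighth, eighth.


Solution.
Beat values:
  whole = 4 beats
  dotted quarter = 1.5 beats
  whole = 4 beats
  eighth = 0.5 beats
  whole = 4 beats
  eighth = 0.5 beats
  eighth = 0.5 beats
Sum = 4 + 1.5 + 4 + 0.5 + 4 + 0.5 + 0.5
= 15 beats


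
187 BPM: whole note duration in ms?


Working:
One quarter-note beat = 60000 / BPM = 60000 / 187 ms
Whole note = 4 × quarter note
Duration = 4 × 60000 / 187 = 240000 / 187
= 1283.4 ms


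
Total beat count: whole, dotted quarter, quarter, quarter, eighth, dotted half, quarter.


Let's work it out.
Beat values:
  whole = 4 beats
  dotted quarter = 1.5 beats
  quarter = 1 beat
  quarter = 1 beat
  eighth = 0.5 beats
  dotted half = 3 beats
  quarter = 1 beat
Sum = 4 + 1.5 + 1 + 1 + 0.5 + 3 + 1
= 12 beats


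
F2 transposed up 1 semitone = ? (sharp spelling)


Solution.
F2: chromatic position 5 in octave 2 → absolute = 2×12 + 5 = 29
Transpose up 1: 29 + 1 = 30
30 = 2×12 + 6 → F# in octave 2
Result = F#2


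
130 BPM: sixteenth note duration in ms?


One quarter-note beat = 60000 / BPM = 60000 / 130 ms
Sixteenth note = 1/4 × quarter note
Duration = 1/4 × 60000 / 130 = 15000 / 130
= 115.4 ms


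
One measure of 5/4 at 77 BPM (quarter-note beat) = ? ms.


Working:
Quarter-note beat duration = 60000 / 77 ms
Beats per measure (5/4) = 5
One measure = 5 × 60000 / 77 = 300000 / 77 ms
= 3896.1 ms


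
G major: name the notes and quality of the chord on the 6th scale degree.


Let's work it out.
G major scale: G A B C D E F#
Diatonic triad on degree 6 stacks scale notes 6, 1, 3: E G B
E→G = 3 semitones; E→B = 7 semitones → minor triad
= E G B (minor)


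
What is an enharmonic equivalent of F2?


Let's work it out.
Enharmonic notes sound the same pitch but are spelled with different letter names
F and E# name the same pitch class
= E#2


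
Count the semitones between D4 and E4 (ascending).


Absolute semitone position = octave×12 + chromatic position
D4: 4×12 + 2 = 50
E4: 4×12 + 4 = 52
Difference = 52 - 50 = 2
= 2 semitones


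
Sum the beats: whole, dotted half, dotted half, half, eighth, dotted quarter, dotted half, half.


Step by step:
Beat values:
  whole = 4 beats
  dotted half = 3 beats
  dotted half = 3 beats
  half = 2 beats
  eighth = 0.5 beats
  dotted quarter = 1.5 beats
  dotted half = 3 beats
  half = 2 beats
Sum = 4 + 3 + 3 + 2 + 0.5 + 1.5 + 3 + 2
= 19 beats


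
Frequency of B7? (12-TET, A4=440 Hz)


Working:
f = 440 × 2^(n/12) where n = semitones from A4
B7: 38 semitones from A4
f = 440 × 2^(38/12)
f = 3951.07 Hz


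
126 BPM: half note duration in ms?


One quarter-note beat = 60000 / BPM = 60000 / 126 ms
Half note = 2 × quarter note
Duration = 2 × 60000 / 126 = 120000 / 126
= 952.4 ms


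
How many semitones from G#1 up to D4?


Absolute semitone position = octave×12 + chromatic position
G#1: 1×12 + 8 = 20
D4: 4×12 + 2 = 50
Difference = 50 - 20 = 30
= 30 semitones


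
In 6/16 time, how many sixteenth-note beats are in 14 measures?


Solution.
Time signature 6/16: the bottom number 16 means the sixteenth note gets one count
The top number 6 means 6 sixteenth-note beats per measure
Total = 6 × 14 measures
= 84 sixteenth-note beats


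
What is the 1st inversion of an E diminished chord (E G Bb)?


Step by step:
Root position: E G Bb
1st inversion: move root up an octave
Bass note: G
Notes (bottom to top) = G Bb E


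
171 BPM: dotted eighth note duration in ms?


One quarter-note beat = 60000 / BPM = 60000 / 171 ms
Dotted eighth note = 3/4 × quarter note
Duration = 3/4 × 60000 / 171 = 45000 / 171
= 263.2 ms


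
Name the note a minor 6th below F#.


Let's work it out.
A 6th spans 6 letter names, so from F we land on A
A minor 6th = 8 semitones below F#
Spell A at that pitch: A#
= A#


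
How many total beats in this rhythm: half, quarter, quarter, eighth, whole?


Beat values:
  half = 2 beats
  quarter = 1 beat
  quarter = 1 beat
  eighth = 0.5 beats
  whole = 4 beats
Sum = 2 + 1 + 1 + 0.5 + 4
= 8.5 beats


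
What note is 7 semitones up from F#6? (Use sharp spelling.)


F#6: chromatic position 6 in octave 6 → absolute = 6×12 + 6 = 78
Transpose up 7: 78 + 7 = 85
85 = 7×12 + 1 → C# in octave 7
Result = C#7


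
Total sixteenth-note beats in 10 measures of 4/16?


Solution.
Time signature 4/16: the bottom number 16 means the sixteenth note gets one count
The top number 4 means 4 sixteenth-note beats per measure
Total = 4 × 10 measures
= 40 sixteenth-note beats


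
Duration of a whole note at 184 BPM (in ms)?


Reasoning:
One quarter-note beat = 60000 / BPM = 60000 / 184 ms
Whole note = 4 × quarter note
Duration = 4 × 60000 / 184 = 240000 / 184
= 1304.3 ms


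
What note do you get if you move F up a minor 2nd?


Step by step:
minor 2nd: 2 letter names, 1 semitones
Letter: F + 1 → G
Pitch: F + 1 semitones, spelled as a G → Gb
= Gb


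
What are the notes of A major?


Major scale pattern: W-W-H-W-W-W-H (2-2-1-2-2-2-1 semitones)
Starting from A:
  A + 2 semitones → B
  B + 2 semitones → C#
  C# + 1 semitone → D
  D + 2 semitones → E
  E + 2 semitones → F#
  F# + 2 semitones → G#
  G# + 1 semitone → A
Scale = A B C# D E F# G#


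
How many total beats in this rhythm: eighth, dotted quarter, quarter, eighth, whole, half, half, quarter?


Solution.
Beat values:
  eighth = 0.5 beats
  dotted quarter = 1.5 beats
  quarter = 1 beat
  eighth = 0.5 beats
  whole = 4 beats
  half = 2 beats
  half = 2 beats
  quarter = 1 beat
Sum = 0.5 + 1.5 + 1 + 0.5 + 4 + 2 + 2 + 1
= 12.5 beats


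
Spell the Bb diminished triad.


Working:
Diminished triad = root + minor 3rd (3 semitones) + diminished 5th (6 semitones)
A triad on Bb stacks thirds, so the chord tones use letter names B-D-F
Root: Bb
Minor 3rd above Bb: Db
Diminished 5th above Bb: Fb
Chord = Bb Db Fb


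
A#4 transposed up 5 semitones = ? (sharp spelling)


Working:
A#4: chromatic position 10 in octave 4 → absolute = 4×12 + 10 = 58
Transpose up 5: 58 + 5 = 63
63 = 5×12 + 3 → D# in octave 5
Result = D#5


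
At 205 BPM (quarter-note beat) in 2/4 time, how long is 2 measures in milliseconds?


Reasoning:
Quarter-note beat duration = 60000 / 205 ms
Beats per measure (2/4) = 2
One measure = 2 × 60000 / 205 = 120000 / 205 ms
2 measures = 2 × 120000 / 205 = 240000 / 205
= 1170.7 ms


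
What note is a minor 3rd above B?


Working:
A 3rd spans 3 letter names, so from B we land on D
A minor 3rd = 3 semitones above B
Spell D at that pitch: D
= D


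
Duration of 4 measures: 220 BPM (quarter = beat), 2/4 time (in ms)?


Step by step:
Quarter-note beat duration = 60000 / 220 ms
Beats per measure (2/4) = 2
One measure = 2 × 60000 / 220 = 120000 / 220 ms
4 measures = 4 × 120000 / 220 = 480000 / 220
= 2181.8 ms


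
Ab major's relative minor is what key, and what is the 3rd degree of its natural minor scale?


Working:
The relative minor shares the major's key signature and starts on its 6th degree
6th degree = a major 6th above the tonic; a major 6th above Ab is F
→ relative minor of Ab major is F minor
F natural minor scale: F G Ab Bb C Db Eb
= F minor; 3rd degree = Ab


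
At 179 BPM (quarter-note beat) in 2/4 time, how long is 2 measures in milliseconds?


Quarter-note beat duration = 60000 / 179 ms
Beats per measure (2/4) = 2
One measure = 2 × 60000 / 179 = 120000 / 179 ms
2 measures = 2 × 120000 / 179 = 240000 / 179
= 1340.8 ms


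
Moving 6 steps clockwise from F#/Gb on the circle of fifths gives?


Reasoning:
Each clockwise step on the circle of fifths moves up a perfect 5th
From F#/Gb: F#/Gb → Db → Ab → Eb → Bb → F → C
= C


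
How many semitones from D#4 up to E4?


Solution.
Absolute semitone position = octave×12 + chromatic position
D#4: 4×12 + 3 = 51
E4: 4×12 + 4 = 52
Difference = 52 - 51 = 1
= 1 semitone


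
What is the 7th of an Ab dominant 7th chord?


Solution.
Dominant 7th chord = root + major 3rd + perfect 5th + minor 7th
Seventh chords stack in thirds, so the letter names are A-C-E-G
Root: Ab
Major 3rd above Ab: C
Perfect 5th above Ab: Eb
Minor 7th above Ab: Gb
The 7th = Gb


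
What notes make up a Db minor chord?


Step by step:
Minor triad = root + minor 3rd (3 semitones) + perfect 5th (7 semitones)
A triad on Db stacks thirds, so the chord tones use letter names D-F-A
Root: Db
Minor 3rd above Db: Fb
Perfect 5th above Db: Ab
Chord = Db Fb Ab


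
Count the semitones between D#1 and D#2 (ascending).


Let's work it out.
Absolute semitone position = octave×12 + chromatic position
D#1: 1×12 + 3 = 15
D#2: 2×12 + 3 = 27
Difference = 27 - 15 = 12
= 12 semitones


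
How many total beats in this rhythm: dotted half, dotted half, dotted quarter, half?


Reasoning:
Beat values:
  dotted half = 3 beats
  dotted half = 3 beats
  dotted quarter = 1.5 beats
  half = 2 beats
Sum = 3 + 3 + 1.5 + 2
= 9.5 beats


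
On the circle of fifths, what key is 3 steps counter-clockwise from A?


Step by step:
Each counter-clockwise step moves down a perfect 5th (= up a perfect 4th)
From A: A → D → G → C
= C


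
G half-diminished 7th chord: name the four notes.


Step by step:
Half-diminished 7th chord = root + minor 3rd + diminished 5th + minor 7th
Seventh chords stack in thirds, so the letter names are G-B-D-F
Root: G
Minor 3rd above G: Bb
Diminished 5th above G: Db
Minor 7th above G: F
Chord = G Bb Db F


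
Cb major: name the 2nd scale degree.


Let's work it out.
Major scale pattern: W-W-H-W-W-W-H (2-2-1-2-2-2-1 semitones)
Starting from Cb:
  Cb + 2 semitones → Db
  Db + 2 semitones → Eb
  Eb + 1 semitone → Fb
  Fb + 2 semitones → Gb
  Gb + 2 semitones → Ab
  Ab + 2 semitones → Bb
  Bb + 1 semitone → Cb
Scale: Cb Db Eb Fb Gb Ab Bb
Degree 2 = Db


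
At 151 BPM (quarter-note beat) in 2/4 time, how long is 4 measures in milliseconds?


Reasoning:
Quarter-note beat duration = 60000 / 151 ms
Beats per measure (2/4) = 2
One measure = 2 × 60000 / 151 = 120000 / 151 ms
4 measures = 4 × 120000 / 151 = 480000 / 151
= 3178.8 ms


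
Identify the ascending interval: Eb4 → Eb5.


Reasoning:
Letter names: E → E spans 8 letter names → an octave
Semitones: Eb4 → Eb5 = 12 half-steps
An octave of 12 semitones is a perfect octave
= perfect octave


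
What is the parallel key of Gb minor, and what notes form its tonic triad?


Step by step:
Parallel keys share the same tonic but differ in mode
Gb minor → parallel is Gb major
Tonic triad of Gb major = Gb Bb Db
= Gb major; triad = Gb Bb Db


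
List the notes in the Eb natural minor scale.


Natural minor scale pattern: W-H-W-W-H-W-W (2-1-2-2-1-2-2 semitones)
Starting from Eb:
  Eb + 2 semitones → F
  F + 1 semitone → Gb
  Gb + 2 semitones → Ab
  Ab + 2 semitones → Bb
  Bb + 1 semitone → Cb
  Cb + 2 semitones → Db
  Db + 2 semitones → Eb
Scale = Eb F Gb Ab Bb Cb Db


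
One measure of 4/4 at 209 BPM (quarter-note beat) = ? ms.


Working:
Quarter-note beat duration = 60000 / 209 ms
Beats per measure (4/4) = 4
One measure = 4 × 60000 / 209 = 240000 / 209 ms
= 1148.3 ms


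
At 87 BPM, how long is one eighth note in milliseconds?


Step by step:
One quarter-note beat = 60000 / BPM = 60000 / 87 ms
Eighth note = 1/2 × quarter note
Duration = 1/2 × 60000 / 87 = 30000 / 87
= 344.8 ms


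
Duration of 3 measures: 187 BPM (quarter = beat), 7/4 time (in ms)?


Working:
Quarter-note beat duration = 60000 / 187 ms
Beats per measure (7/4) = 7
One measure = 7 × 60000 / 187 = 420000 / 187 ms
3 measures = 3 × 420000 / 187 = 1260000 / 187
= 6738.0 ms


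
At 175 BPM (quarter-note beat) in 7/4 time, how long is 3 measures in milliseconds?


Solution.
Quarter-note beat duration = 60000 / 175 ms
Beats per measure (7/4) = 7
One measure = 7 × 60000 / 175 = 420000 / 175 ms
3 measures = 3 × 420000 / 175 = 1260000 / 175
= 7200.0 ms


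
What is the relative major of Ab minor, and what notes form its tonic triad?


The relative major shares the key signature and is a minor 3rd above the minor tonic
A minor 3rd above Ab is Cb
→ relative major of Ab minor is Cb major
Tonic triad of Cb major = root + major 3rd + perfect 5th = Cb Eb Gb
= Cb major; triad = Cb Eb Gb


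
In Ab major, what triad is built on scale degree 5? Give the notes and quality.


Step by step:
Ab major scale: Ab Bb C Db Eb F G
Diatonic triad on degree 5 stacks scale notes 5, 7, 2: Eb G Bb
Eb→G = 4 semitones; Eb→Bb = 7 semitones → major triad
= Eb G Bb (major)


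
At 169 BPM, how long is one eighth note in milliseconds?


Let's work it out.
One quarter-note beat = 60000 / BPM = 60000 / 169 ms
Eighth note = 1/2 × quarter note
Duration = 1/2 × 60000 / 169 = 30000 / 169
= 177.5 ms


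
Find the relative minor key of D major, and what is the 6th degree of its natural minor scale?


Solution.
The relative minor shares the major's key signature and starts on its 6th degree
6th degree = a major 6th above the tonic; a major 6th above D is B
→ relative minor of D major is B minor
B natural minor scale: B C# D E F# G A
= B minor; 6th degree = G


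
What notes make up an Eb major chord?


Working:
Major triad = root + major 3rd (4 semitones) + perfect 5th (7 semitones)
A triad on Eb stacks thirds, so the chord tones use letter names E-G-B
Root: Eb
Major 3rd above Eb: G
Perfect 5th above Eb: Bb
Chord = Eb G Bb


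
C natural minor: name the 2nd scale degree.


Natural minor scale pattern: W-H-W-W-H-W-W (2-1-2-2-1-2-2 semitones)
Starting from C:
  C + 2 semitones → D
  D + 1 semitone → Eb
  Eb + 2 semitones → F
  F + 2 semitones → G
  G + 1 semitone → Ab
  Ab + 2 semitones → Bb
  Bb + 2 semitones → C
Scale: C D Eb F G Ab Bb
Degree 2 = D


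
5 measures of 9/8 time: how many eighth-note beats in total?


Solution.
Time signature 9/8: the bottom number 8 means the eighth note gets one count
The top number 9 means 9 eighth-note beats per measure
Total = 9 × 5 measures
= 45 eighth-note beats


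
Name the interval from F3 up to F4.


Reasoning:
Letter names: F → F spans 8 letter names → an octave
Semitones: F3 → F4 = 12 half-steps
An octave of 12 semitones is a perfect octave
= perfect octave


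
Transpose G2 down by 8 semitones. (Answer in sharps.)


Working:
G2: chromatic position 7 in octave 2 → absolute = 2×12 + 7 = 31
Transpose down 8: 31 - 8 = 23
23 = 1×12 + 11 → B in octave 1
Result = B1


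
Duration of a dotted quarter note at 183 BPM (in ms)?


Reasoning:
One quarter-note beat = 60000 / BPM = 60000 / 183 ms
Dotted quarter note = 3/2 × quarter note
Duration = 3/2 × 60000 / 183 = 90000 / 183
= 491.8 ms


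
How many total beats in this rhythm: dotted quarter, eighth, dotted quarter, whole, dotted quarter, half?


Beat values:
  dotted quarter = 1.5 beats
  eighth = 0.5 beats
  dotted quarter = 1.5 beats
  whole = 4 beats
  dotted quarter = 1.5 beats
  half = 2 beats
Sum = 1.5 + 0.5 + 1.5 + 4 + 1.5 + 2
= 11 beats


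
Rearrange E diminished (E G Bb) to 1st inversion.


Solution.
Root position: E G Bb
1st inversion: move root up an octave
Bass note: G
Notes (bottom to top) = G Bb E


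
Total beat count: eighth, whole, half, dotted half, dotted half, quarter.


Reasoning:
Beat values:
  eighth = 0.5 beats
  whole = 4 beats
  half = 2 beats
  dotted half = 3 beats
  dotted half = 3 beats
  quarter = 1 beat
Sum = 0.5 + 4 + 2 + 3 + 3 + 1
= 13.5 beats


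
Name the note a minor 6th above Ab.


A 6th spans 6 letter names, so from A we land on F
A minor 6th = 8 semitones above Ab
Spell F at that pitch: Fb
= Fb


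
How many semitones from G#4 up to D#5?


Absolute semitone position = octave×12 + chromatic position
G#4: 4×12 + 8 = 56
D#5: 5×12 + 3 = 63
Difference = 63 - 56 = 7
= 7 semitones


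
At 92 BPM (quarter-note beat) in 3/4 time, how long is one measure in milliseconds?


Reasoning:
Quarter-note beat duration = 60000 / 92 ms
Beats per measure (3/4) = 3
One measure = 3 × 60000 / 92 = 180000 / 92 ms
= 1956.5 ms


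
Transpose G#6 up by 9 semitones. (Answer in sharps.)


Step by step:
G#6: chromatic position 8 in octave 6 → absolute = 6×12 + 8 = 80
Transpose up 9: 80 + 9 = 89
89 = 7×12 + 5 → F in octave 7
Result = F7


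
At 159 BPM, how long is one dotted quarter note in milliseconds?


Reasoning:
One quarter-note beat = 60000 / BPM = 60000 / 159 ms
Dotted quarter note = 3/2 × quarter note
Duration = 3/2 × 60000 / 159 = 90000 / 159
= 566.0 ms


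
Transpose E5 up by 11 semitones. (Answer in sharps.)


Step by step:
E5: chromatic position 4 in octave 5 → absolute = 5×12 + 4 = 64
Transpose up 11: 64 + 11 = 75
75 = 6×12 + 3 → D# in octave 6
Result = D#6


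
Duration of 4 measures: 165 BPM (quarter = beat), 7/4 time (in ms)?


Reasoning:
Quarter-note beat duration = 60000 / 165 ms
Beats per measure (7/4) = 7
One measure = 7 × 60000 / 165 = 420000 / 165 ms
4 measures = 4 × 420000 / 165 = 1680000 / 165
= 10181.8 ms


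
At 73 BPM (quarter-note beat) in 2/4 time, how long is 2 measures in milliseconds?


Step by step:
Quarter-note beat duration = 60000 / 73 ms
Beats per measure (2/4) = 2
One measure = 2 × 60000 / 73 = 120000 / 73 ms
2 measures = 2 × 120000 / 73 = 240000 / 73
= 3287.7 ms


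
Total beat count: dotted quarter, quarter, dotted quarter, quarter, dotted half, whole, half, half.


Beat values:
  dotted quarter = 1.5 beats
  quarter = 1 beat
  dotted quarter = 1.5 beats
  quarter = 1 beat
  dotted half = 3 beats
  whole = 4 beats
  half = 2 beats
  half = 2 beats
Sum = 1.5 + 1 + 1.5 + 1 + 3 + 4 + 2 + 2
= 16 beats


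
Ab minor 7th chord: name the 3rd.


Step by step:
Minor 7th chord = root + minor 3rd + perfect 5th + minor 7th
Seventh chords stack in thirds, so the letter names are A-C-E-G
Root: Ab
Minor 3rd above Ab: Cb
Perfect 5th above Ab: Eb
Minor 7th above Ab: Gb
The 3rd = Cb


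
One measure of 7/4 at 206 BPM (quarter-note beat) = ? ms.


Quarter-note beat duration = 60000 / 206 ms
Beats per measure (7/4) = 7
One measure = 7 × 60000 / 206 = 420000 / 206 ms
= 2038.8 ms
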